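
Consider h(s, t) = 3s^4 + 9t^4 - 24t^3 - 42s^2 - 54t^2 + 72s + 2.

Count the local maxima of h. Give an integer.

1

h separates as a function of s plus a function of t, so ∇h=0 decouples.
∂h/∂s = 12(s - 2)(s - 1)(s + 3) = 0 at s ∈ {-3, 1, 2}; ∂h/∂t = 36t(t - 3)(t + 1) = 0 at t ∈ {-1, 0, 3}.
The Hessian is diagonal: diag(h_ss, h_tt). Second derivatives: h_ss(-3)=240, h_ss(1)=-48, h_ss(2)=60; h_tt(-1)=144, h_tt(0)=-108, h_tt(3)=432.
Local maxima occur where both diagonal entries negative: (1, 0). Count: 1.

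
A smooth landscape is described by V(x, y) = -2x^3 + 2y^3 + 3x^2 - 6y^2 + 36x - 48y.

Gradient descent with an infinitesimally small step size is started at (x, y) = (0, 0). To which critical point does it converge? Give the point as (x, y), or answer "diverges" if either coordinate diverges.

V is separable, so gradient descent decouples: x follows -∂V/∂x, y follows -∂V/∂y.
∂V/∂x = -6(x - 3)(x + 2); at x=0 this is 36, so x decreases.
∂V/∂y = 6(y - 4)(y + 2); at y=0 this is -48, so y increases.
x converges to its nearest critical value -2 (a local min of the x-part); y converges to 4. The iterate converges to (-2, 4).

(-2, 4)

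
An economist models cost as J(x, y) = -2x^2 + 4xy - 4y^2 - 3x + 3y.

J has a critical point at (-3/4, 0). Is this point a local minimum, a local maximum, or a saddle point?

The Hessian of J is constant: H = [[-4, 4], [4, -8]].
det(H) = (-4)·(-8) − 4² = 16.
det(H) > 0 and tr(H) = -12 < 0, so H is negative definite and the point is a local maximum.

local maximum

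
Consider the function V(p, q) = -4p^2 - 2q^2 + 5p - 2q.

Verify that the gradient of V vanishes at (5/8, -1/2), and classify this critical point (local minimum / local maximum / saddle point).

∇V = (-8p + 5, -4q - 2); substituting (5/8, -1/2) gives ∇V = (0, 0), so (5/8, -1/2) is indeed a critical point.
The Hessian of V is constant: H = [[-8, 0], [0, -4]].
det(H) = (-8)·(-4) − 0² = 32.
det(H) > 0 and tr(H) = -12 < 0, so H is negative definite and the point is a local maximum.

local maximum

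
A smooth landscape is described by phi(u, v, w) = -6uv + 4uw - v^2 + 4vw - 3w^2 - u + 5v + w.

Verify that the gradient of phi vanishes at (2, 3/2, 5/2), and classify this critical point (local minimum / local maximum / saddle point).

saddle point

∇phi = (-6v + 4w - 1, -6u - 2v + 4w + 5, 4u + 4v - 6w + 1); substituting (2, 3/2, 5/2) gives ∇phi = (0, 0, 0), so (2, 3/2, 5/2) is indeed a critical point.
The Hessian is constant: H = [[0, -6, 4], [-6, -2, 4], [4, 4, -6]].
Leading principal minors: Δ₁ = 0, Δ₂ = -36, Δ₃ = 56.
The minors fit neither the all-positive nor the alternating-sign pattern, so H is indefinite: a saddle point.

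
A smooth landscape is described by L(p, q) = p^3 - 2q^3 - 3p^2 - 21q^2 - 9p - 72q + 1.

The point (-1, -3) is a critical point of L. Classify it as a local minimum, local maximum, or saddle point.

The mixed partial ∂²L/∂p∂q is 0, so the Hessian at any point is diag(L_pp, L_qq) = diag(6(p - 1), -6(2q + 7)).
At (-1, -3): H = diag(-12, -6).
Both eigenvalues are negative, so H is negative definite: a local maximum.

local maximum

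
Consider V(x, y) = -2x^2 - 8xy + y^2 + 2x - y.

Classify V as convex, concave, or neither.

neither

V is quadratic, so its Hessian is the constant matrix H = [[-4, -8], [-8, 2]].
det(H) = -72, tr(H) = -2.
det(H) < 0, so H is indefinite: neither convex nor concave.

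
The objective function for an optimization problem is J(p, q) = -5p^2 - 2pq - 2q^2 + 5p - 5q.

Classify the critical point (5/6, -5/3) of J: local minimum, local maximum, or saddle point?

local maximum

The Hessian of J is constant: H = [[-10, -2], [-2, -4]].
det(H) = (-10)·(-4) − (-2)² = 36.
det(H) > 0 and tr(H) = -14 < 0, so H is negative definite and the point is a local maximum.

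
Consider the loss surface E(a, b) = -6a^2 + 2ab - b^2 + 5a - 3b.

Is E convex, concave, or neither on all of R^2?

concave

E is quadratic, so its Hessian is the constant matrix H = [[-12, 2], [2, -2]].
det(H) = 20, tr(H) = -14.
det(H) > 0 and tr(H) < 0, so H is negative definite everywhere: concave.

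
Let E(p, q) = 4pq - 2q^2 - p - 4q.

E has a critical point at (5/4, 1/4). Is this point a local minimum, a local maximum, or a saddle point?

saddle point

The Hessian of E is constant: H = [[0, 4], [4, -4]].
det(H) = 0·(-4) − 4² = -16.
Since det(H) < 0, H is indefinite and the critical point is a saddle point.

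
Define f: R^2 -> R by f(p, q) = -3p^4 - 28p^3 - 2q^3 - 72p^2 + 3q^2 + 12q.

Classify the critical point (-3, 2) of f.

The mixed partial ∂²f/∂p∂q is 0, so the Hessian at any point is diag(f_pp, f_qq) = diag(-12(3p^2 + 14p + 12), 6(-2q + 1)).
At (-3, 2): H = diag(36, -18).
The eigenvalues have opposite signs, so H is indefinite: a saddle point.

saddle point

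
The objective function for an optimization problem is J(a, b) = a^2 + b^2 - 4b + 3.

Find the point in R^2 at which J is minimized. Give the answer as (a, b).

(0, 2)

J(a,b) separates as P(a) + Q(b) + 3, so its minimum is min P + min Q + 3.
P'(a) = 2a vanishes at a ∈ {0}; Q'(b) = 2b - 4 vanishes at b ∈ {2}.
Local minima of P (where P''>0): P(0)=0. Local minima of Q: Q(2)=-4.
So the global minimum of J is P(0) + Q(2) + 3 = 0 − 4 + 3 = -1, attained at (0, 2).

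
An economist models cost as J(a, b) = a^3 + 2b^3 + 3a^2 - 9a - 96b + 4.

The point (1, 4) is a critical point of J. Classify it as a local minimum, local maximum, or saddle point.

local minimum

The mixed partial ∂²J/∂a∂b is 0, so the Hessian at any point is diag(J_aa, J_bb) = diag(6(a + 1), 12b).
At (1, 4): H = diag(12, 48).
Both eigenvalues are positive, so H is positive definite: a local minimum.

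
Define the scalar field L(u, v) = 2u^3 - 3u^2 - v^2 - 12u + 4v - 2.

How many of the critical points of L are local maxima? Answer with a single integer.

L separates as a function of u plus a function of v, so ∇L=0 decouples.
∂L/∂u = 6(u - 2)(u + 1) = 0 at u ∈ {-1, 2}; ∂L/∂v = -2(v - 2) = 0 at v ∈ {2}.
The Hessian is diagonal: diag(L_uu, L_vv). Second derivatives: L_uu(-1)=-18, L_uu(2)=18; L_vv(2)=-2.
Local maxima occur where both diagonal entries negative: (-1, 2). Count: 1.

1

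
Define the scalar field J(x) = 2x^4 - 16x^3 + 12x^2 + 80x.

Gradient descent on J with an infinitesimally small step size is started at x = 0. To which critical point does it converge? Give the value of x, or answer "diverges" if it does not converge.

-1

J'(x) = 8(x - 5)(x - 2)(x + 1), so J'(0) = 80.
Gradient descent moves in the -J' direction, i.e. x is decreasing.
The nearest critical point in that direction is x = -1, where J'' = 144 > 0 (a local minimum). The iterate converges there.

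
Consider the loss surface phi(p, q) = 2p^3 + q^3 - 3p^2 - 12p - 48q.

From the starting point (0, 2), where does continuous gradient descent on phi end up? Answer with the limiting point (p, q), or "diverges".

phi is separable, so gradient descent decouples: p follows -∂phi/∂p, q follows -∂phi/∂q.
∂phi/∂p = 6(p - 2)(p + 1); at p=0 this is -12, so p increases.
∂phi/∂q = 3(q - 4)(q + 4); at q=2 this is -36, so q increases.
p converges to its nearest critical value 2 (a local min of the p-part); q converges to 4. The iterate converges to (2, 4).

(2, 4)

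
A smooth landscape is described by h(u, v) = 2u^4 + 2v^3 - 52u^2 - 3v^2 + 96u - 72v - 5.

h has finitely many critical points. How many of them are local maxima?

h separates as a function of u plus a function of v, so ∇h=0 decouples.
∂h/∂u = 8(u - 3)(u - 1)(u + 4) = 0 at u ∈ {-4, 1, 3}; ∂h/∂v = 6(v - 4)(v + 3) = 0 at v ∈ {-3, 4}.
The Hessian is diagonal: diag(h_uu, h_vv). Second derivatives: h_uu(-4)=280, h_uu(1)=-80, h_uu(3)=112; h_vv(-3)=-42, h_vv(4)=42.
Local maxima occur where both diagonal entries negative: (1, -3). Count: 1.

1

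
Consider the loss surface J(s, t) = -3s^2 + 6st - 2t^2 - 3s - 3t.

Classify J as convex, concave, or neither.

neither

J is quadratic, so its Hessian is the constant matrix H = [[-6, 6], [6, -4]].
det(H) = -12, tr(H) = -10.
det(H) < 0, so H is indefinite: neither convex nor concave.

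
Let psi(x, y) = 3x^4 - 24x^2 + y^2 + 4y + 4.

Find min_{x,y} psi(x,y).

-48

psi(x,y) separates as P(x) + Q(y) + 4, so its minimum is min P + min Q + 4.
P'(x) = 12x(x - 2)(x + 2) vanishes at x ∈ {-2, 0, 2}; Q'(y) = 2y + 4 vanishes at y ∈ {-2}.
Local minima of P (where P''>0): P(-2)=-48, P(2)=-48. Local minima of Q: Q(-2)=-4.
So the global minimum of psi is P(-2) + Q(-2) + 4 = -48 − 4 + 4 = -48, attained at (-2, -2).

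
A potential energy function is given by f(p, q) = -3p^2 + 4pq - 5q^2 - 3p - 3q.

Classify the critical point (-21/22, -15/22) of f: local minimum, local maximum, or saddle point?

The Hessian of f is constant: H = [[-6, 4], [4, -10]].
det(H) = (-6)·(-10) − 4² = 44.
det(H) > 0 and tr(H) = -16 < 0, so H is negative definite and the point is a local maximum.

local maximum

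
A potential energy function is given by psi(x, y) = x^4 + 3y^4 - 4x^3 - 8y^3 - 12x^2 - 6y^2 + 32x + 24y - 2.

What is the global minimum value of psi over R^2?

-85

psi(x,y) separates as P(x) + Q(y) − 2, so its minimum is min P + min Q − 2.
P'(x) = 4(x - 4)(x - 1)(x + 2) vanishes at x ∈ {-2, 1, 4}; Q'(y) = 12(y - 2)(y - 1)(y + 1) vanishes at y ∈ {-1, 1, 2}.
Local minima of P (where P''>0): P(-2)=-64, P(4)=-64. Local minima of Q: Q(-1)=-19, Q(2)=8.
So the global minimum of psi is P(-2) + Q(-1) − 2 = -64 − 19 − 2 = -85, attained at (-2, -1).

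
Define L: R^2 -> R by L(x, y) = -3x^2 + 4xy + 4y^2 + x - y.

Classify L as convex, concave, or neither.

neither

L is quadratic, so its Hessian is the constant matrix H = [[-6, 4], [4, 8]].
det(H) = -64, tr(H) = 2.
det(H) < 0, so H is indefinite: neither convex nor concave.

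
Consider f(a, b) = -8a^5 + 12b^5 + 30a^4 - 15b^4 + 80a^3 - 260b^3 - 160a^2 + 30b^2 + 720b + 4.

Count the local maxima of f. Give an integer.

4

f separates as a function of a plus a function of b, so ∇f=0 decouples.
∂f/∂a = -40a(a - 4)(a - 1)(a + 2) = 0 at a ∈ {-2, 0, 1, 4}; ∂f/∂b = 60(b - 4)(b - 1)(b + 1)(b + 3) = 0 at b ∈ {-3, -1, 1, 4}.
The Hessian is diagonal: diag(f_aa, f_bb). Second derivatives: f_aa(-2)=1440, f_aa(0)=-320, f_aa(1)=360, f_aa(4)=-2880; f_bb(-3)=-3360, f_bb(-1)=1200, f_bb(1)=-1440, f_bb(4)=6300.
Local maxima occur where both diagonal entries negative: (0, -3), (0, 1), (4, -3), (4, 1). Count: 4.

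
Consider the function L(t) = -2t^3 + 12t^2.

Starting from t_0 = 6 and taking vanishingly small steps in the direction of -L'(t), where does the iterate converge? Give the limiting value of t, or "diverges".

L'(t) = -6t(t - 4), so L'(6) = -72.
Gradient descent moves in the -L' direction, i.e. t is increasing.
There is no critical point above t=6, and L' keeps the same sign, so the iterate runs off to +∞.

diverges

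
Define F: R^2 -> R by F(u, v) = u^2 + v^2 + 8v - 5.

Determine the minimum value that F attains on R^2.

-21

F(u,v) separates as P(u) + Q(v) − 5, so its minimum is min P + min Q − 5.
P'(u) = 2u vanishes at u ∈ {0}; Q'(v) = 2v + 8 vanishes at v ∈ {-4}.
Local minima of P (where P''>0): P(0)=0. Local minima of Q: Q(-4)=-16.
So the global minimum of F is P(0) + Q(-4) − 5 = 0 − 16 − 5 = -21, attained at (0, -4).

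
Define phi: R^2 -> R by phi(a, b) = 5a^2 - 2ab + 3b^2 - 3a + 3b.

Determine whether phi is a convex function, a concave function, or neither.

phi is quadratic, so its Hessian is the constant matrix H = [[10, -2], [-2, 6]].
det(H) = 56, tr(H) = 16.
det(H) > 0 and tr(H) > 0, so H is positive definite everywhere: convex.

convex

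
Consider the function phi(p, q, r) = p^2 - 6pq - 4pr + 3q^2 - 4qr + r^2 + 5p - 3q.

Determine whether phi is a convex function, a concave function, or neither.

neither

phi is quadratic, so its Hessian is the constant matrix H = [[2, -6, -4], [-6, 6, -4], [-4, -4, 2]].
Leading principal minors: 2, -24, -368.
Neither pattern holds ⇒ H is indefinite ⇒ neither convex nor concave.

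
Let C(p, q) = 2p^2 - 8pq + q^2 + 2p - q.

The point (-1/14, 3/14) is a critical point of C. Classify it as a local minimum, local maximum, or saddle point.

The Hessian of C is constant: H = [[4, -8], [-8, 2]].
det(H) = 4·2 − (-8)² = -56.
Since det(H) < 0, H is indefinite and the critical point is a saddle point.

saddle point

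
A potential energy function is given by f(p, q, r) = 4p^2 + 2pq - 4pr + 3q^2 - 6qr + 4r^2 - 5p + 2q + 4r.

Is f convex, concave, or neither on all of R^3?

f is quadratic, so its Hessian is the constant matrix H = [[8, 2, -4], [2, 6, -6], [-4, -6, 8]].
Leading principal minors: 8, 44, 64.
All positive ⇒ H ≻ 0 ⇒ convex.

convex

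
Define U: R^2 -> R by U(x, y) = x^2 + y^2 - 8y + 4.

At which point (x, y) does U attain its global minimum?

(0, 4)

U(x,y) separates as P(x) + Q(y) + 4, so its minimum is min P + min Q + 4.
P'(x) = 2x vanishes at x ∈ {0}; Q'(y) = 2y - 8 vanishes at y ∈ {4}.
Local minima of P (where P''>0): P(0)=0. Local minima of Q: Q(4)=-16.
So the global minimum of U is P(0) + Q(4) + 4 = 0 − 16 + 4 = -12, attained at (0, 4).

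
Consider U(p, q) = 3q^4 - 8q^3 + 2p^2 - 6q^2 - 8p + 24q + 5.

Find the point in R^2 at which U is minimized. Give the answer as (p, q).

(2, -1)

U(p,q) separates as A(p) + B(q) + 5, so its minimum is min A + min B + 5.
A'(p) = 4p - 8 vanishes at p ∈ {2}; B'(q) = 12(q - 2)(q - 1)(q + 1) vanishes at q ∈ {-1, 1, 2}.
Local minima of A (where A''>0): A(2)=-8. Local minima of B: B(-1)=-19, B(2)=8.
So the global minimum of U is A(2) + B(-1) + 5 = -8 − 19 + 5 = -22, attained at (2, -1).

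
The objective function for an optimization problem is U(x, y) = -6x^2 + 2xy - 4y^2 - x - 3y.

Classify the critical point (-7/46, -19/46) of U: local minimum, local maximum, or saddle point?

The Hessian of U is constant: H = [[-12, 2], [2, -8]].
det(H) = (-12)·(-8) − 2² = 92.
det(H) > 0 and tr(H) = -20 < 0, so H is negative definite and the point is a local maximum.

local maximum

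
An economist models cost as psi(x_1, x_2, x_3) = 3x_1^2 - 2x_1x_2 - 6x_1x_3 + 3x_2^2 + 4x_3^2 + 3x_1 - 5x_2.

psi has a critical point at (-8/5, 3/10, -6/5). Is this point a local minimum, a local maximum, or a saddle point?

The Hessian is constant: H = [[6, -2, -6], [-2, 6, 0], [-6, 0, 8]].
Leading principal minors: Δ₁ = 6, Δ₂ = 32, Δ₃ = 40.
All leading minors are positive, so H is positive definite: a local minimum.

local minimum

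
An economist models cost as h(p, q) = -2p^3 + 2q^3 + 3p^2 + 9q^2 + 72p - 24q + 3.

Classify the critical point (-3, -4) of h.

The mixed partial ∂²h/∂p∂q is 0, so the Hessian at any point is diag(h_pp, h_qq) = diag(6(-2p + 1), 6(2q + 3)).
At (-3, -4): H = diag(42, -30).
The eigenvalues have opposite signs, so H is indefinite: a saddle point.

saddle point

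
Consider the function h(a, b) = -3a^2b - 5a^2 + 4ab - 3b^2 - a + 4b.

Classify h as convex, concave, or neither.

The term -3a^2b is cubic, so the Hessian is not constant.
∂²h/∂a² = -6b - 10, which takes both signs as b varies (negative for sufficiently large b). A diagonal entry of the Hessian changing sign means the Hessian is neither positive- nor negative-semidefinite on all of R^2.

neither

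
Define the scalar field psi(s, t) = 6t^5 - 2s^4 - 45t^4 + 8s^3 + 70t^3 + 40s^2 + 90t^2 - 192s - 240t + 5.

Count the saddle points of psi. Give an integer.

psi separates as a function of s plus a function of t, so ∇psi=0 decouples.
∂psi/∂s = -8(s - 4)(s - 2)(s + 3) = 0 at s ∈ {-3, 2, 4}; ∂psi/∂t = 30(t - 4)(t - 2)(t - 1)(t + 1) = 0 at t ∈ {-1, 1, 2, 4}.
The Hessian is diagonal: diag(psi_ss, psi_tt). Second derivatives: psi_ss(-3)=-280, psi_ss(2)=80, psi_ss(4)=-112; psi_tt(-1)=-900, psi_tt(1)=180, psi_tt(2)=-180, psi_tt(4)=900.
Saddle points occur where the two diagonal entries have opposite signs: (-3, 1), (-3, 4), (2, -1), (2, 2), (4, 1), (4, 4). Count: 6.

6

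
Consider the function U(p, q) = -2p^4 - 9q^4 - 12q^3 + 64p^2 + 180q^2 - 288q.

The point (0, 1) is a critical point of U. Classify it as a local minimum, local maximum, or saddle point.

local minimum

The mixed partial ∂²U/∂p∂q is 0, so the Hessian at any point is diag(U_pp, U_qq) = diag(8(-3p^2 + 16), 36(-3q^2 - 2q + 10)).
At (0, 1): H = diag(128, 180).
Both eigenvalues are positive, so H is positive definite: a local minimum.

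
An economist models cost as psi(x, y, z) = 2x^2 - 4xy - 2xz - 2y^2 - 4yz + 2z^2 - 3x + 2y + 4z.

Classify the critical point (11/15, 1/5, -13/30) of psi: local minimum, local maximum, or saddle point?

The Hessian is constant: H = [[4, -4, -2], [-4, -4, -4], [-2, -4, 4]].
Leading principal minors: Δ₁ = 4, Δ₂ = -32, Δ₃ = -240.
The minors fit neither the all-positive nor the alternating-sign pattern, so H is indefinite: a saddle point.

saddle point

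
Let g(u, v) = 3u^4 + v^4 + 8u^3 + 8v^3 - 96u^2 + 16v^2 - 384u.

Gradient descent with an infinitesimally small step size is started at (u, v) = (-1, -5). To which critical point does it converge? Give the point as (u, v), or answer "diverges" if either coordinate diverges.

(4, -4)

g is separable, so gradient descent decouples: u follows -∂g/∂u, v follows -∂g/∂v.
∂g/∂u = 12(u - 4)(u + 2)(u + 4); at u=-1 this is -180, so u increases.
∂g/∂v = 4v(v + 2)(v + 4); at v=-5 this is -60, so v increases.
u converges to its nearest critical value 4 (a local min of the u-part); v converges to -4. The iterate converges to (4, -4).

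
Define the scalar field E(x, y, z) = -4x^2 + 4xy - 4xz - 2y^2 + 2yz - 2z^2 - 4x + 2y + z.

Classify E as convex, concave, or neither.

E is quadratic, so its Hessian is the constant matrix H = [[-8, 4, -4], [4, -4, 2], [-4, 2, -4]].
Leading principal minors: -8, 16, -32.
Signs alternate −, +, − ⇒ H ≺ 0 ⇒ concave.

concave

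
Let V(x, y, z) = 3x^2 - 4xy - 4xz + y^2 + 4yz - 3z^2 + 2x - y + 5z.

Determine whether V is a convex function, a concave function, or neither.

V is quadratic, so its Hessian is the constant matrix H = [[6, -4, -4], [-4, 2, 4], [-4, 4, -6]].
Leading principal minors: 6, -4, 24.
Neither pattern holds ⇒ H is indefinite ⇒ neither convex nor concave.

neither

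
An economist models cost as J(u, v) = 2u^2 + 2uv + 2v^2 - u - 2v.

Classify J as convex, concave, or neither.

J is quadratic, so its Hessian is the constant matrix H = [[4, 2], [2, 4]].
det(H) = 12, tr(H) = 8.
det(H) > 0 and tr(H) > 0, so H is positive definite everywhere: convex.

convex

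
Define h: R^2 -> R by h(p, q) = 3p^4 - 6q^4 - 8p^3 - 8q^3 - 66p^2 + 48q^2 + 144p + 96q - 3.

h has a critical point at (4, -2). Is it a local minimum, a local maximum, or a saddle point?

The mixed partial ∂²h/∂p∂q is 0, so the Hessian at any point is diag(h_pp, h_qq) = diag(12(3p^2 - 4p - 11), 24(-3q^2 - 2q + 4)).
At (4, -2): H = diag(252, -96).
The eigenvalues have opposite signs, so H is indefinite: a saddle point.

saddle point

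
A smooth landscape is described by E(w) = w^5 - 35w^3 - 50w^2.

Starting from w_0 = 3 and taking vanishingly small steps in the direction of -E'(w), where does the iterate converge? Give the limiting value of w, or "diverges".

5

E'(w) = 5w(w - 5)(w + 1)(w + 4), so E'(3) = -840.
Gradient descent moves in the -E' direction, i.e. w is increasing.
The nearest critical point in that direction is w = 5, where E'' = 1350 > 0 (a local minimum). The iterate converges there.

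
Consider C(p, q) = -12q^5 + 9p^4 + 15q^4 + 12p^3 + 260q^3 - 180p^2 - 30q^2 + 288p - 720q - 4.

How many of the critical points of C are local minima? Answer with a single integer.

C separates as a function of p plus a function of q, so ∇C=0 decouples.
∂C/∂p = 36(p - 2)(p - 1)(p + 4) = 0 at p ∈ {-4, 1, 2}; ∂C/∂q = -60(q - 4)(q - 1)(q + 1)(q + 3) = 0 at q ∈ {-3, -1, 1, 4}.
The Hessian is diagonal: diag(C_pp, C_qq). Second derivatives: C_pp(-4)=1080, C_pp(1)=-180, C_pp(2)=216; C_qq(-3)=3360, C_qq(-1)=-1200, C_qq(1)=1440, C_qq(4)=-6300.
Local minima occur where both diagonal entries positive: (-4, -3), (-4, 1), (2, -3), (2, 1). Count: 4.

4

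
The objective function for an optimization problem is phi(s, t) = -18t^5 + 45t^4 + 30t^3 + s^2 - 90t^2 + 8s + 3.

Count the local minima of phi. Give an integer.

phi separates as a function of s plus a function of t, so ∇phi=0 decouples.
∂phi/∂s = 2(s + 4) = 0 at s ∈ {-4}; ∂phi/∂t = -90t(t - 2)(t - 1)(t + 1) = 0 at t ∈ {-1, 0, 1, 2}.
The Hessian is diagonal: diag(phi_ss, phi_tt). Second derivatives: phi_ss(-4)=2; phi_tt(-1)=540, phi_tt(0)=-180, phi_tt(1)=180, phi_tt(2)=-540.
Local minima occur where both diagonal entries positive: (-4, -1), (-4, 1). Count: 2.

2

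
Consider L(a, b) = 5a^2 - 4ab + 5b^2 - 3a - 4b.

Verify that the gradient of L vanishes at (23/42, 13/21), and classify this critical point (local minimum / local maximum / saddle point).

∇L = (10a - 4b - 3, -4a + 10b - 4); substituting (23/42, 13/21) gives ∇L = (0, 0), so (23/42, 13/21) is indeed a critical point.
The Hessian of L is constant: H = [[10, -4], [-4, 10]].
det(H) = 10·10 − (-4)² = 84.
det(H) > 0 and tr(H) = 20 > 0, so H is positive definite and the point is a local minimum.

local minimum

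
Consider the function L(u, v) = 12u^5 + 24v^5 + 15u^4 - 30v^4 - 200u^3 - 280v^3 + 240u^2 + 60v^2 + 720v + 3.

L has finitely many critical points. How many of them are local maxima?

4

L separates as a function of u plus a function of v, so ∇L=0 decouples.
∂L/∂u = 60u(u - 2)(u - 1)(u + 4) = 0 at u ∈ {-4, 0, 1, 2}; ∂L/∂v = 120(v - 3)(v - 1)(v + 1)(v + 2) = 0 at v ∈ {-2, -1, 1, 3}.
The Hessian is diagonal: diag(L_uu, L_vv). Second derivatives: L_uu(-4)=-7200, L_uu(0)=480, L_uu(1)=-300, L_uu(2)=720; L_vv(-2)=-1800, L_vv(-1)=960, L_vv(1)=-1440, L_vv(3)=4800.
Local maxima occur where both diagonal entries negative: (-4, -2), (-4, 1), (1, -2), (1, 1). Count: 4.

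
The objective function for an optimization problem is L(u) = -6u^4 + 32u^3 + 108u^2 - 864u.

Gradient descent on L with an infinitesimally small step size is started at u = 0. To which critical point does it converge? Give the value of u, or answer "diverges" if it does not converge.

3

L'(u) = -24(u - 4)(u - 3)(u + 3), so L'(0) = -864.
Gradient descent moves in the -L' direction, i.e. u is increasing.
The nearest critical point in that direction is u = 3, where L'' = 144 > 0 (a local minimum). The iterate converges there.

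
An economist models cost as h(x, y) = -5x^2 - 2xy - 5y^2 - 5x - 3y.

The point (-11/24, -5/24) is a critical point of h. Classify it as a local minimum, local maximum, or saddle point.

local maximum

The Hessian of h is constant: H = [[-10, -2], [-2, -10]].
det(H) = (-10)·(-10) − (-2)² = 96.
det(H) > 0 and tr(H) = -20 < 0, so H is negative definite and the point is a local maximum.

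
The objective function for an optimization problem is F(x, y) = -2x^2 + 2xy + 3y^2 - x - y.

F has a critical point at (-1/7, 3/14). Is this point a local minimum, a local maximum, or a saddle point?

saddle point

The Hessian of F is constant: H = [[-4, 2], [2, 6]].
det(H) = (-4)·6 − 2² = -28.
Since det(H) < 0, H is indefinite and the critical point is a saddle point.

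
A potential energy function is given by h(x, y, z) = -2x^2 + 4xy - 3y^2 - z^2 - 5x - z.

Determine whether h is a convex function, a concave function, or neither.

concave

h is quadratic, so its Hessian is the constant matrix H = [[-4, 4, 0], [4, -6, 0], [0, 0, -2]].
Leading principal minors: -4, 8, -16.
Signs alternate −, +, − ⇒ H ≺ 0 ⇒ concave.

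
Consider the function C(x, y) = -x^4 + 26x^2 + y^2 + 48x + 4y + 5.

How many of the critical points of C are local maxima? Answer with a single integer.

0

C separates as a function of x plus a function of y, so ∇C=0 decouples.
∂C/∂x = -4(x - 4)(x + 1)(x + 3) = 0 at x ∈ {-3, -1, 4}; ∂C/∂y = 2(y + 2) = 0 at y ∈ {-2}.
The Hessian is diagonal: diag(C_xx, C_yy). Second derivatives: C_xx(-3)=-56, C_xx(-1)=40, C_xx(4)=-140; C_yy(-2)=2.
Local maxima occur where both diagonal entries negative: none. Count: 0.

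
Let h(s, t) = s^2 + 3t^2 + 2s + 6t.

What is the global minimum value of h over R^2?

h(s,t) separates as P(s) + Q(t), so its minimum is min P + min Q.
P'(s) = 2s + 2 vanishes at s ∈ {-1}; Q'(t) = 6(t + 1) vanishes at t ∈ {-1}.
Local minima of P (where P''>0): P(-1)=-1. Local minima of Q: Q(-1)=-3.
So the global minimum of h is P(-1) + Q(-1) = -1 − 3 = -4, attained at (-1, -1).

-4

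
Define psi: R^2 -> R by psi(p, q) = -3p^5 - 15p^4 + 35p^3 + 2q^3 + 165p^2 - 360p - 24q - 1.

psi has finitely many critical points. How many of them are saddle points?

4

psi separates as a function of p plus a function of q, so ∇psi=0 decouples.
∂psi/∂p = -15(p - 2)(p - 1)(p + 3)(p + 4) = 0 at p ∈ {-4, -3, 1, 2}; ∂psi/∂q = 6(q - 2)(q + 2) = 0 at q ∈ {-2, 2}.
The Hessian is diagonal: diag(psi_pp, psi_qq). Second derivatives: psi_pp(-4)=450, psi_pp(-3)=-300, psi_pp(1)=300, psi_pp(2)=-450; psi_qq(-2)=-24, psi_qq(2)=24.
Saddle points occur where the two diagonal entries have opposite signs: (-4, -2), (-3, 2), (1, -2), (2, 2). Count: 4.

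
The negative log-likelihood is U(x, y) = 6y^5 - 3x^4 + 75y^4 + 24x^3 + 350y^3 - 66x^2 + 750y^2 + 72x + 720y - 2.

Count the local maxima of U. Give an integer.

U separates as a function of x plus a function of y, so ∇U=0 decouples.
∂U/∂x = -12(x - 3)(x - 2)(x - 1) = 0 at x ∈ {1, 2, 3}; ∂U/∂y = 30(y + 1)(y + 2)(y + 3)(y + 4) = 0 at y ∈ {-4, -3, -2, -1}.
The Hessian is diagonal: diag(U_xx, U_yy). Second derivatives: U_xx(1)=-24, U_xx(2)=12, U_xx(3)=-24; U_yy(-4)=-180, U_yy(-3)=60, U_yy(-2)=-60, U_yy(-1)=180.
Local maxima occur where both diagonal entries negative: (1, -4), (1, -2), (3, -4), (3, -2). Count: 4.

4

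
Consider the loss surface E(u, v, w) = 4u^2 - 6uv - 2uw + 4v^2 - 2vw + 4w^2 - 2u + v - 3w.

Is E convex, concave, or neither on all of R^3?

convex

E is quadratic, so its Hessian is the constant matrix H = [[8, -6, -2], [-6, 8, -2], [-2, -2, 8]].
Leading principal minors: 8, 28, 112.
All positive ⇒ H ≻ 0 ⇒ convex.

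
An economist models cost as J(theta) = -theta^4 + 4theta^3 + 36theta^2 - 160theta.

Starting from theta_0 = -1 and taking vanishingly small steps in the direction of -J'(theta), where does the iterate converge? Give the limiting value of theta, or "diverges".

2

J'(theta) = -4(theta - 5)(theta - 2)(theta + 4), so J'(-1) = -216.
Gradient descent moves in the -J' direction, i.e. theta is increasing.
The nearest critical point in that direction is theta = 2, where J'' = 72 > 0 (a local minimum). The iterate converges there.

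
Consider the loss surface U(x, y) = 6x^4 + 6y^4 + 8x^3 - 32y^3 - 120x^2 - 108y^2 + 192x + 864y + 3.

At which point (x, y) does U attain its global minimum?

U(x,y) separates as P(x) + Q(y) + 3, so its minimum is min P + min Q + 3.
P'(x) = 24(x - 2)(x - 1)(x + 4) vanishes at x ∈ {-4, 1, 2}; Q'(y) = 24(y - 4)(y - 3)(y + 3) vanishes at y ∈ {-3, 3, 4}.
Local minima of P (where P''>0): P(-4)=-1664, P(2)=64. Local minima of Q: Q(-3)=-2214, Q(4)=1216.
So the global minimum of U is P(-4) + Q(-3) + 3 = -1664 − 2214 + 3 = -3875, attained at (-4, -3).

(-4, -3)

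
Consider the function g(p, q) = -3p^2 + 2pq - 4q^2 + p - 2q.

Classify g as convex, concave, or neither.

g is quadratic, so its Hessian is the constant matrix H = [[-6, 2], [2, -8]].
det(H) = 44, tr(H) = -14.
det(H) > 0 and tr(H) < 0, so H is negative definite everywhere: concave.

concave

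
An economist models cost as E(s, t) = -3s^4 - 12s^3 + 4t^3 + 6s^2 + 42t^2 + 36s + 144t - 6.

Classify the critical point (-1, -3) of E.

The mixed partial ∂²E/∂s∂t is 0, so the Hessian at any point is diag(E_ss, E_tt) = diag(12(-3s^2 - 6s + 1), 12(2t + 7)).
At (-1, -3): H = diag(48, 12).
Both eigenvalues are positive, so H is positive definite: a local minimum.

local minimum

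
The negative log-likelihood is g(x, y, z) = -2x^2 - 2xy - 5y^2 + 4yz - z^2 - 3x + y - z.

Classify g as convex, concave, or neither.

g is quadratic, so its Hessian is the constant matrix H = [[-4, -2, 0], [-2, -10, 4], [0, 4, -2]].
Leading principal minors: -4, 36, -8.
Signs alternate −, +, − ⇒ H ≺ 0 ⇒ concave.

concave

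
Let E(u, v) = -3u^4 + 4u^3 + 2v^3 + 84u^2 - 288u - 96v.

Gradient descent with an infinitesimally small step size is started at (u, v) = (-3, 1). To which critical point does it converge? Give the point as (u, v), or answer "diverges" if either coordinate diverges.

(2, 4)

E is separable, so gradient descent decouples: u follows -∂E/∂u, v follows -∂E/∂v.
∂E/∂u = -12(u - 3)(u - 2)(u + 4); at u=-3 this is -360, so u increases.
∂E/∂v = 6(v - 4)(v + 4); at v=1 this is -90, so v increases.
u converges to its nearest critical value 2 (a local min of the u-part); v converges to 4. The iterate converges to (2, 4).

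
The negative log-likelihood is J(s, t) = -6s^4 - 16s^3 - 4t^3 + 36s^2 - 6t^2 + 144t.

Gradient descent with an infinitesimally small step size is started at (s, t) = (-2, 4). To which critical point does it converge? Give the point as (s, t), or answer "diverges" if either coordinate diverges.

diverges

J is separable, so gradient descent decouples: s follows -∂J/∂s, t follows -∂J/∂t.
∂J/∂s = -24s(s - 1)(s + 3); at s=-2 this is -144, so s increases.
∂J/∂t = -12(t - 3)(t + 4); at t=4 this is -96, so t increases.
The t-coordinate has no critical point in that direction and runs off to infinity.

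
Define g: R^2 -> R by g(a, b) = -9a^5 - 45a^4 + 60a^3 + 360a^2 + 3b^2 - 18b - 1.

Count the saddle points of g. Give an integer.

2

g separates as a function of a plus a function of b, so ∇g=0 decouples.
∂g/∂a = -45a(a - 2)(a + 2)(a + 4) = 0 at a ∈ {-4, -2, 0, 2}; ∂g/∂b = 6(b - 3) = 0 at b ∈ {3}.
The Hessian is diagonal: diag(g_aa, g_bb). Second derivatives: g_aa(-4)=2160, g_aa(-2)=-720, g_aa(0)=720, g_aa(2)=-2160; g_bb(3)=6.
Saddle points occur where the two diagonal entries have opposite signs: (-2, 3), (2, 3). Count: 2.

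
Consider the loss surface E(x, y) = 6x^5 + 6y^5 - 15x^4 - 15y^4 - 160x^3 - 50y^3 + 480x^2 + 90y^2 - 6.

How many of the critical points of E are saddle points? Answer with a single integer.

E separates as a function of x plus a function of y, so ∇E=0 decouples.
∂E/∂x = 30x(x - 4)(x - 2)(x + 4) = 0 at x ∈ {-4, 0, 2, 4}; ∂E/∂y = 30y(y - 3)(y - 1)(y + 2) = 0 at y ∈ {-2, 0, 1, 3}.
The Hessian is diagonal: diag(E_xx, E_yy). Second derivatives: E_xx(-4)=-5760, E_xx(0)=960, E_xx(2)=-720, E_xx(4)=1920; E_yy(-2)=-900, E_yy(0)=180, E_yy(1)=-180, E_yy(3)=900.
Saddle points occur where the two diagonal entries have opposite signs: (-4, 0), (-4, 3), (0, -2), (0, 1), (2, 0), (2, 3), (4, -2), (4, 1). Count: 8.

8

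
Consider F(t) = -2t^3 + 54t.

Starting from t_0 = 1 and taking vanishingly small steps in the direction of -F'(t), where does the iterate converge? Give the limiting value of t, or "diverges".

-3

F'(t) = -6(t - 3)(t + 3), so F'(1) = 48.
Gradient descent moves in the -F' direction, i.e. t is decreasing.
The nearest critical point in that direction is t = -3, where F'' = 36 > 0 (a local minimum). The iterate converges there.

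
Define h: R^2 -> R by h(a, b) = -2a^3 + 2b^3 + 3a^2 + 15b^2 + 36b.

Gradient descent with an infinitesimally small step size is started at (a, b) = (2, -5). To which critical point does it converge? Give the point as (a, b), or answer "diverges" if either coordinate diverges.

diverges

h is separable, so gradient descent decouples: a follows -∂h/∂a, b follows -∂h/∂b.
∂h/∂a = -6a(a - 1); at a=2 this is -12, so a increases.
∂h/∂b = 6(b + 2)(b + 3); at b=-5 this is 36, so b decreases.
The a-coordinate has no critical point in that direction and runs off to infinity.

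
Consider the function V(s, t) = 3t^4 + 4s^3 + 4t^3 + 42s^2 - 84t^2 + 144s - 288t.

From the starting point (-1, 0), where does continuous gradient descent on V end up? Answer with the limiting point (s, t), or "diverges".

(-3, 4)

V is separable, so gradient descent decouples: s follows -∂V/∂s, t follows -∂V/∂t.
∂V/∂s = 12(s + 3)(s + 4); at s=-1 this is 72, so s decreases.
∂V/∂t = 12(t - 4)(t + 2)(t + 3); at t=0 this is -288, so t increases.
s converges to its nearest critical value -3 (a local min of the s-part); t converges to 4. The iterate converges to (-3, 4).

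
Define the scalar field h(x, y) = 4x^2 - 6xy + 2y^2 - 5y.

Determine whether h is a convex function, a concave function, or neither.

neither

h is quadratic, so its Hessian is the constant matrix H = [[8, -6], [-6, 4]].
det(H) = -4, tr(H) = 12.
det(H) < 0, so H is indefinite: neither convex nor concave.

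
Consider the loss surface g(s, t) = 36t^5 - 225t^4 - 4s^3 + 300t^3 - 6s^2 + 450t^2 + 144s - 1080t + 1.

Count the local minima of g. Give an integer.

g separates as a function of s plus a function of t, so ∇g=0 decouples.
∂g/∂s = -12(s - 3)(s + 4) = 0 at s ∈ {-4, 3}; ∂g/∂t = 180(t - 3)(t - 2)(t - 1)(t + 1) = 0 at t ∈ {-1, 1, 2, 3}.
The Hessian is diagonal: diag(g_ss, g_tt). Second derivatives: g_ss(-4)=84, g_ss(3)=-84; g_tt(-1)=-4320, g_tt(1)=720, g_tt(2)=-540, g_tt(3)=1440.
Local minima occur where both diagonal entries positive: (-4, 1), (-4, 3). Count: 2.

2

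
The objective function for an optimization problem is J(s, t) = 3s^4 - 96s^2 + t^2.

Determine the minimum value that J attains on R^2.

-768

J(s,t) separates as P(s) + Q(t), so its minimum is min P + min Q.
P'(s) = 12s(s - 4)(s + 4) vanishes at s ∈ {-4, 0, 4}; Q'(t) = 2t vanishes at t ∈ {0}.
Local minima of P (where P''>0): P(-4)=-768, P(4)=-768. Local minima of Q: Q(0)=0.
So the global minimum of J is P(-4) + Q(0) = -768 + 0 = -768, attained at (-4, 0).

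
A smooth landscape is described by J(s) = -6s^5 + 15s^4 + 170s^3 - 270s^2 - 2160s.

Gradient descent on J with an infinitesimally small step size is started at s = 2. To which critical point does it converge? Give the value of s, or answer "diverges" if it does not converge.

J'(s) = -30(s - 4)(s - 3)(s + 2)(s + 3), so J'(2) = -1200.
Gradient descent moves in the -J' direction, i.e. s is increasing.
The nearest critical point in that direction is s = 3, where J'' = 900 > 0 (a local minimum). The iterate converges there.

3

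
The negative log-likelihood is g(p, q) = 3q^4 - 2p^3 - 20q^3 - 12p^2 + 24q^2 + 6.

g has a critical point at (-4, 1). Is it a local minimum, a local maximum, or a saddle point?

The mixed partial ∂²g/∂p∂q is 0, so the Hessian at any point is diag(g_pp, g_qq) = diag(-12(p + 2), 12(3q^2 - 10q + 4)).
At (-4, 1): H = diag(24, -36).
The eigenvalues have opposite signs, so H is indefinite: a saddle point.

saddle point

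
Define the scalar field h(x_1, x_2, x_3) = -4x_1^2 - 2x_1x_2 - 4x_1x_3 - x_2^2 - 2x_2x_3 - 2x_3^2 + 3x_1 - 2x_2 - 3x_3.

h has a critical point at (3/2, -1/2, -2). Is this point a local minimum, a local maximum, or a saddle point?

local maximum

The Hessian is constant: H = [[-8, -2, -4], [-2, -2, -2], [-4, -2, -4]].
Leading principal minors: Δ₁ = -8, Δ₂ = 12, Δ₃ = -16.
The minors alternate sign starting negative (−, +, −), so H is negative definite: a local maximum.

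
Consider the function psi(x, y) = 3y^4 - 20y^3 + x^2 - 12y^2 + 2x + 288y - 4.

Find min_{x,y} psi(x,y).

-421

psi(x,y) separates as P(x) + Q(y) − 4, so its minimum is min P + min Q − 4.
P'(x) = 2x + 2 vanishes at x ∈ {-1}; Q'(y) = 12(y - 4)(y - 3)(y + 2) vanishes at y ∈ {-2, 3, 4}.
Local minima of P (where P''>0): P(-1)=-1. Local minima of Q: Q(-2)=-416, Q(4)=448.
So the global minimum of psi is P(-1) + Q(-2) − 4 = -1 − 416 − 4 = -421, attained at (-1, -2).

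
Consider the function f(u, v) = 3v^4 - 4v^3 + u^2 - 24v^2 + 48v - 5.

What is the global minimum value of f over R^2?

-117

f(u,v) separates as P(u) + Q(v) − 5, so its minimum is min P + min Q − 5.
P'(u) = 2u vanishes at u ∈ {0}; Q'(v) = 12(v - 2)(v - 1)(v + 2) vanishes at v ∈ {-2, 1, 2}.
Local minima of P (where P''>0): P(0)=0. Local minima of Q: Q(-2)=-112, Q(2)=16.
So the global minimum of f is P(0) + Q(-2) − 5 = 0 − 112 − 5 = -117, attained at (0, -2).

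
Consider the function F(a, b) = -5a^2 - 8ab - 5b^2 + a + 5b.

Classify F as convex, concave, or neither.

concave

F is quadratic, so its Hessian is the constant matrix H = [[-10, -8], [-8, -10]].
det(H) = 36, tr(H) = -20.
det(H) > 0 and tr(H) < 0, so H is negative definite everywhere: concave.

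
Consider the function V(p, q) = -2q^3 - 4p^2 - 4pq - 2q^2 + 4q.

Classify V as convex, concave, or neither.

The term -2q^3 is cubic, so the Hessian is not constant.
∂²V/∂q² = -12q - 4, which takes both signs as q varies (negative for sufficiently large q). A diagonal entry of the Hessian changing sign means the Hessian is neither positive- nor negative-semidefinite on all of R^2.

neither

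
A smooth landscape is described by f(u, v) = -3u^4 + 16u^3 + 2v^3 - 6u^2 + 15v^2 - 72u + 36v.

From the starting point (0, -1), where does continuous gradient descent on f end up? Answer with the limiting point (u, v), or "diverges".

(2, -2)

f is separable, so gradient descent decouples: u follows -∂f/∂u, v follows -∂f/∂v.
∂f/∂u = -12(u - 3)(u - 2)(u + 1); at u=0 this is -72, so u increases.
∂f/∂v = 6(v + 2)(v + 3); at v=-1 this is 12, so v decreases.
u converges to its nearest critical value 2 (a local min of the u-part); v converges to -2. The iterate converges to (2, -2).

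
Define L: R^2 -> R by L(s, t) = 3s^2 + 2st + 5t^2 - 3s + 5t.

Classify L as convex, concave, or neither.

convex

L is quadratic, so its Hessian is the constant matrix H = [[6, 2], [2, 10]].
det(H) = 56, tr(H) = 16.
det(H) > 0 and tr(H) > 0, so H is positive definite everywhere: convex.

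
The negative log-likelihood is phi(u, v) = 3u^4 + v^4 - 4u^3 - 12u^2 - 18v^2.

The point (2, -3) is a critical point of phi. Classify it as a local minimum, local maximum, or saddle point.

The mixed partial ∂²phi/∂u∂v is 0, so the Hessian at any point is diag(phi_uu, phi_vv) = diag(12(3u^2 - 2u - 2), 12(v^2 - 3)).
At (2, -3): H = diag(72, 72).
Both eigenvalues are positive, so H is positive definite: a local minimum.

local minimum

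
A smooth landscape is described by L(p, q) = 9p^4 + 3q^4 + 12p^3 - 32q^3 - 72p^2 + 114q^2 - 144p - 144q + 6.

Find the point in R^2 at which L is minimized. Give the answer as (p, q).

L(p,q) separates as A(p) + B(q) + 6, so its minimum is min A + min B + 6.
A'(p) = 36(p - 2)(p + 1)(p + 2) vanishes at p ∈ {-2, -1, 2}; B'(q) = 12(q - 4)(q - 3)(q - 1) vanishes at q ∈ {1, 3, 4}.
Local minima of A (where A''>0): A(-2)=48, A(2)=-336. Local minima of B: B(1)=-59, B(4)=-32.
So the global minimum of L is A(2) + B(1) + 6 = -336 − 59 + 6 = -389, attained at (2, 1).

(2, 1)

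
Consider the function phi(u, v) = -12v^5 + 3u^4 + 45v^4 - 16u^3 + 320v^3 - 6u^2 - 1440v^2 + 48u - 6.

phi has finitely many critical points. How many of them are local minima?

phi separates as a function of u plus a function of v, so ∇phi=0 decouples.
∂phi/∂u = 12(u - 4)(u - 1)(u + 1) = 0 at u ∈ {-1, 1, 4}; ∂phi/∂v = -60v(v - 4)(v - 3)(v + 4) = 0 at v ∈ {-4, 0, 3, 4}.
The Hessian is diagonal: diag(phi_uu, phi_vv). Second derivatives: phi_uu(-1)=120, phi_uu(1)=-72, phi_uu(4)=180; phi_vv(-4)=13440, phi_vv(0)=-2880, phi_vv(3)=1260, phi_vv(4)=-1920.
Local minima occur where both diagonal entries positive: (-1, -4), (-1, 3), (4, -4), (4, 3). Count: 4.

4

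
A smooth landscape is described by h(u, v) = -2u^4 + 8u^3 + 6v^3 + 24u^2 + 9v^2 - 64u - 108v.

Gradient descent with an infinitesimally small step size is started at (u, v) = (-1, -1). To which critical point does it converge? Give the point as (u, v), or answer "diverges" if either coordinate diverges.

(1, 2)

h is separable, so gradient descent decouples: u follows -∂h/∂u, v follows -∂h/∂v.
∂h/∂u = -8(u - 4)(u - 1)(u + 2); at u=-1 this is -80, so u increases.
∂h/∂v = 18(v - 2)(v + 3); at v=-1 this is -108, so v increases.
u converges to its nearest critical value 1 (a local min of the u-part); v converges to 2. The iterate converges to (1, 2).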